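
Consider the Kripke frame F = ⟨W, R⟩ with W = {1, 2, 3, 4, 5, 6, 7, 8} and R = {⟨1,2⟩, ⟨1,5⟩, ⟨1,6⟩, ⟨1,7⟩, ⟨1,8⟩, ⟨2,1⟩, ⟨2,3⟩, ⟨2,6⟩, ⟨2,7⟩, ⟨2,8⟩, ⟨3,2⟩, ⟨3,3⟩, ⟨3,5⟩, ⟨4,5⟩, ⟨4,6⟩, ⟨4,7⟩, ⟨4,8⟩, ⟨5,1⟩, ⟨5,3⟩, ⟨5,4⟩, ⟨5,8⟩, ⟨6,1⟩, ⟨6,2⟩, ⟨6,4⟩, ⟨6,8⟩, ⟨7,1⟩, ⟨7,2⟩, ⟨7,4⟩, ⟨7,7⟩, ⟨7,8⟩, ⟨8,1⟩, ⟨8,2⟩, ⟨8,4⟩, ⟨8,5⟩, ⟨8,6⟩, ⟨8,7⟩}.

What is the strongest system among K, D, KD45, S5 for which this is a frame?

Serial (axiom D): yes — every world has a successor (e.g. 1 R 2).
Euclidean (axiom 5): no — 1 R 2 and 1 R 5, but not 2 R 5.
Transitive (axiom 4): no — 1 R 2 and 2 R 3, but not 1 R 3.
Reflexive (axiom T): no — 1 is not related to itself.
So F validates K, D; KD45 would additionally require R to be Euclidean and transitive. The strongest is D.

D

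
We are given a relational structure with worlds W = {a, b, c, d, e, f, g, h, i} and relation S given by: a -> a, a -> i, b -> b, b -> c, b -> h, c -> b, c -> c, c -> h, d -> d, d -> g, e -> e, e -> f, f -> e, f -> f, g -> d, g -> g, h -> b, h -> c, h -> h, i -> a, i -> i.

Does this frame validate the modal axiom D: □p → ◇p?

Axiom D corresponds to the accessibility relation being serial.
Serial: yes — every world has a successor (e.g. a S a).

Yes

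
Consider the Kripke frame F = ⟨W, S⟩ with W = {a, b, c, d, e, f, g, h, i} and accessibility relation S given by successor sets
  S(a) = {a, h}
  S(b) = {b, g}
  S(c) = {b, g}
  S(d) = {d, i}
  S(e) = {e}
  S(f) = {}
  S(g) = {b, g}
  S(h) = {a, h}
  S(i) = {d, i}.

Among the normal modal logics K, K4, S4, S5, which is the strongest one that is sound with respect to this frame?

Transitive (axiom 4): yes — every two-step S-path is closed by a direct edge.
Reflexive (axiom T): no — c is not related to itself.
Euclidean (axiom 5): yes — any two successors of a common world are S-related.
So F validates K, K4; S4 would additionally require S to be reflexive. The strongest is K4.

K4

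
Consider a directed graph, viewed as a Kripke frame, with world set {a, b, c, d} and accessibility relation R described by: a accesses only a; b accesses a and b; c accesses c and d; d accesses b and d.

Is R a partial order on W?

Reflexive: yes — every world is R-related to itself.
Transitive: no — c R d and d R b, but not c R b.
Antisymmetric: yes — no distinct pair is related both ways.
So R is not a partial order.

No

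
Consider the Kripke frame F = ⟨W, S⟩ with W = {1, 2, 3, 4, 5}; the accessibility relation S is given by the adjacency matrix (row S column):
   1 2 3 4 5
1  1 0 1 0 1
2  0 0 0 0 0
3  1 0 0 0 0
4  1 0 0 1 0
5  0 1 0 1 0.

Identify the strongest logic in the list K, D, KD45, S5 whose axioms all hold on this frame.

K

Serial (axiom D): no — 2 has no S-successor.
Euclidean (axiom 5): no — 1 S 3 and 1 S 5, but not 3 S 5.
Transitive (axiom 4): no — 1 S 5 and 5 S 2, but not 1 S 2.
Reflexive (axiom T): no — 2 is not related to itself.
So F validates K; D would additionally require S to be serial. The strongest is K.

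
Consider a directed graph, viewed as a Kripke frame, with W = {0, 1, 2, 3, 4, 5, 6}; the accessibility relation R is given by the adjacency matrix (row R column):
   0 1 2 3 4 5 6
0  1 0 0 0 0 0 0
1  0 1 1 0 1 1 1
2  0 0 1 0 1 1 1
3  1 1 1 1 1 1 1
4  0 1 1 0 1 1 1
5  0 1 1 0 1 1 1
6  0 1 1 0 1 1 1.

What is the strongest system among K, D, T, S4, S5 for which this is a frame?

T

Serial (axiom D): yes — every world has a successor (e.g. 0 R 0).
Reflexive (axiom T): yes — every world is R-related to itself.
Transitive (axiom 4): no — 2 R 4 and 4 R 1, but not 2 R 1.
Euclidean (axiom 5): no — 3 R 0 and 3 R 1, but not 0 R 1.
So F validates K, D, T; S4 would additionally require R to be transitive. The strongest is T.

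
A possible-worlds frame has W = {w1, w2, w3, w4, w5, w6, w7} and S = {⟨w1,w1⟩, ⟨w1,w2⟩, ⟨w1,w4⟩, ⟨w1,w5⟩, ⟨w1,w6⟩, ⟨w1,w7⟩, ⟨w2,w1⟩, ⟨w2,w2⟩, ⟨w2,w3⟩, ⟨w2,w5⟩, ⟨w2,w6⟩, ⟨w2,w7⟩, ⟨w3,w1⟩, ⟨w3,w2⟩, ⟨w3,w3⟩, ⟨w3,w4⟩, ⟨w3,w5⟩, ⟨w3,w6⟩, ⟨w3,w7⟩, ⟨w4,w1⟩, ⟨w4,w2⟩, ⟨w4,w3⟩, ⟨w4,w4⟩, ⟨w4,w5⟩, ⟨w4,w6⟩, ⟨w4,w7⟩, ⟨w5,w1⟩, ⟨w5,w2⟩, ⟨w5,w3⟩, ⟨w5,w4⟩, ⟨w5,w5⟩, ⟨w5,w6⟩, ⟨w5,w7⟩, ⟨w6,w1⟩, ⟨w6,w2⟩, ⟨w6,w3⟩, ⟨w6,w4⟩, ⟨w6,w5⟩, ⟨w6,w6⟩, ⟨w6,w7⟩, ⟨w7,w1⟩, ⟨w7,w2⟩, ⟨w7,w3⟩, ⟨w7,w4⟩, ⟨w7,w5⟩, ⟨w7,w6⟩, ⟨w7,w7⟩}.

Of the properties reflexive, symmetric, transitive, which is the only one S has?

Reflexive: yes — every world is S-related to itself.
Symmetric: no — w3 S w1 but not w1 S w3.
Transitive: no — w1 S w2 and w2 S w3, but not w1 S w3.
Only reflexive holds.

reflexive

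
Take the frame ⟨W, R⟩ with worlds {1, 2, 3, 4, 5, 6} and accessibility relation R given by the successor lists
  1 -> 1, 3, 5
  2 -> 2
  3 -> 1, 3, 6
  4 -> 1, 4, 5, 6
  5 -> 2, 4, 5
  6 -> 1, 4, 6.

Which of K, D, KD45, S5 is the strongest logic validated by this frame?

D

Serial (axiom D): yes — every world has a successor (e.g. 1 R 1).
Euclidean (axiom 5): no — 1 R 3 and 1 R 5, but not 3 R 5.
Transitive (axiom 4): no — 1 R 3 and 3 R 6, but not 1 R 6.
Reflexive (axiom T): yes — every world is R-related to itself.
So F validates K, D; KD45 would additionally require R to be Euclidean and transitive. The strongest is D.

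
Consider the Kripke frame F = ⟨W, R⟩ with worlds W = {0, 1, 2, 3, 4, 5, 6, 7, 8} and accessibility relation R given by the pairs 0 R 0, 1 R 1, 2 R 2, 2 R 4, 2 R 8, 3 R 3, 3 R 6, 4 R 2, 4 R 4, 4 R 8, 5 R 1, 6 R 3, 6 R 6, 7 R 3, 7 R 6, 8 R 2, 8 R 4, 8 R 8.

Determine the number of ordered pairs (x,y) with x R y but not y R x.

3

Enumerating: (5,1), (7,3), (7,6).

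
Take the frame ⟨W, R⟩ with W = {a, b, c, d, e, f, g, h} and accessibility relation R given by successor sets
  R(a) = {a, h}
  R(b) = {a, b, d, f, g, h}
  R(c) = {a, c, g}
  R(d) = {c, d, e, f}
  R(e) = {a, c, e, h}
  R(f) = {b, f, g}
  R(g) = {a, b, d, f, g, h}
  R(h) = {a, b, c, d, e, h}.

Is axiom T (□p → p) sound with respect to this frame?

Yes

Axiom T corresponds to the accessibility relation being reflexive.
Reflexive: yes — every world is R-related to itself.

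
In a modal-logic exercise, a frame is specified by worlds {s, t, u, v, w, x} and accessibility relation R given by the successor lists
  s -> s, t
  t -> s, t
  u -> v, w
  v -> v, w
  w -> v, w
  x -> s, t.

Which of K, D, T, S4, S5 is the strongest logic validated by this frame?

D

Serial (axiom D): yes — every world has a successor (e.g. s R s).
Reflexive (axiom T): no — u is not related to itself.
Transitive (axiom 4): yes — every two-step R-path is closed by a direct edge.
Euclidean (axiom 5): yes — any two successors of a common world are R-related.
So F validates K, D; T would additionally require R to be reflexive. The strongest is D.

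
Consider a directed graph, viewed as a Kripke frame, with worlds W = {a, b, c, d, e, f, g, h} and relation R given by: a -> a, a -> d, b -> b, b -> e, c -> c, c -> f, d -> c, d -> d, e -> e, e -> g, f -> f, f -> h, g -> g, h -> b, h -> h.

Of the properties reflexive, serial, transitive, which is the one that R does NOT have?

transitive

Reflexive: yes — every world is R-related to itself.
Serial: yes — every world has a successor (e.g. a R a).
Transitive: no — a R d and d R c, but not a R c.
Only transitive fails.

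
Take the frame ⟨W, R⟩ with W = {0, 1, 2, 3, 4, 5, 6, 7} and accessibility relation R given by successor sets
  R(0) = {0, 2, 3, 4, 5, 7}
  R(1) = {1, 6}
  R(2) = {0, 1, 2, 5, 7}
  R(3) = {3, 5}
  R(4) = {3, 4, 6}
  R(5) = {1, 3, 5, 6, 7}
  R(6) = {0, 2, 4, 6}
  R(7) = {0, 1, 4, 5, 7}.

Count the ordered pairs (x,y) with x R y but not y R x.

Enumerating: (0,3), (0,4), (0,5), (1,6), (2,1), (2,5), (2,7), (4,3), (5,1), (5,6), (6,0), (6,2), (7,1), (7,4).

14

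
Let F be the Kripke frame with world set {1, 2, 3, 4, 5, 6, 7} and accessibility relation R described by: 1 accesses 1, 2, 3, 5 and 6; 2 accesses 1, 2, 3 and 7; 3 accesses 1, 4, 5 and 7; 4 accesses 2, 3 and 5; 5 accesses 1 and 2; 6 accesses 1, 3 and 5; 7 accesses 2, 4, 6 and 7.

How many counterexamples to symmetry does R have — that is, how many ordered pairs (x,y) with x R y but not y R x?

Enumerating: (2,3), (3,5), (3,7), (4,2), (4,5), (5,2), (6,3), (6,5), (7,4), (7,6).

10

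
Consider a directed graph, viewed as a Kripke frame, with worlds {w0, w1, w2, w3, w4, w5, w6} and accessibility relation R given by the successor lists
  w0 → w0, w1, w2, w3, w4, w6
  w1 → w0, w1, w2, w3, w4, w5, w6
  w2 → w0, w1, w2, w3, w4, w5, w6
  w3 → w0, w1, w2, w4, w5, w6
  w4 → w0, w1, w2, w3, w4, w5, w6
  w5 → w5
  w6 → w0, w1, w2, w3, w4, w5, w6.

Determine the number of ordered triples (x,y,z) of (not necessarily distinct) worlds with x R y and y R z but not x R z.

10

Enumerating: (w0,w1,w5), (w0,w2,w5), (w0,w3,w5), (w0,w4,w5), (w0,w6,w5), (w3,w0,w3), (w3,w1,w3), (w3,w2,w3), (w3,w4,w3), (w3,w6,w3).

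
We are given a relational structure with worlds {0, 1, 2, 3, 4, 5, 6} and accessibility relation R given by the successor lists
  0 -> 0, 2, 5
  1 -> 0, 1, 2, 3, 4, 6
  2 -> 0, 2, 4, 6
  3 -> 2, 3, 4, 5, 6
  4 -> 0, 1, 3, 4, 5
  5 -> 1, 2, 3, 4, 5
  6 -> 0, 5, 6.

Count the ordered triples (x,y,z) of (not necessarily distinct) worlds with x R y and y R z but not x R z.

Enumerating: (0,2,4), (0,2,6), (0,5,1), (0,5,3), (0,5,4), (1,0,5), (1,3,5), (1,4,5), (1,6,5), (2,0,5), (2,4,1), (2,4,3), … and 24 more.
Total: 36.

36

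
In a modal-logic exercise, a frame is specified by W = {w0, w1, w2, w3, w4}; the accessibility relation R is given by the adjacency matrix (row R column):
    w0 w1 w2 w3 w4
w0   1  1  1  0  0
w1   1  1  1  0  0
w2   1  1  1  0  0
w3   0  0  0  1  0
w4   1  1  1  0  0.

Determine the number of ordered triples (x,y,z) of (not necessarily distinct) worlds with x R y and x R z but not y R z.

R is Euclidean; there are no such tuples.

0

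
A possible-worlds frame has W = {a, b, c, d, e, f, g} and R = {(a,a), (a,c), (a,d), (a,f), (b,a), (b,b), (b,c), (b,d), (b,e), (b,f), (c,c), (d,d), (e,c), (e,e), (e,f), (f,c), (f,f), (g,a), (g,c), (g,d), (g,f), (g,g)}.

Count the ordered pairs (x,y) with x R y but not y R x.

Enumerating: (a,c), (a,d), (a,f), (b,a), (b,c), (b,d), (b,e), (b,f), (e,c), (e,f), (f,c), (g,a), (g,c), (g,d), (g,f).

15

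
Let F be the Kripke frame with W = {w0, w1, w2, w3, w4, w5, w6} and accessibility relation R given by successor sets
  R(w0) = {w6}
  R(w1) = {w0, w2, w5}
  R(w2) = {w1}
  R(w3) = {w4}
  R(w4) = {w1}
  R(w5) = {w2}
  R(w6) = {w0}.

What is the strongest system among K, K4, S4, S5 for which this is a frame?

K

Transitive (axiom 4): no — w1 R w0 and w0 R w6, but not w1 R w6.
Reflexive (axiom T): no — w0 is not related to itself.
Euclidean (axiom 5): no — w1 R w0 and w1 R w2, but not w0 R w2.
So F validates K; K4 would additionally require R to be transitive. The strongest is K.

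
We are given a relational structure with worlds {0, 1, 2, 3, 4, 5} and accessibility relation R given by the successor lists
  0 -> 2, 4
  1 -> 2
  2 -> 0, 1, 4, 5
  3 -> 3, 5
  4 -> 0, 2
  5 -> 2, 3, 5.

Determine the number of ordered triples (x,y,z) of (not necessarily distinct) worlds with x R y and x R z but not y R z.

Enumerating: (0,2,2), (0,4,4), (1,2,2), (2,0,0), (2,0,1), (2,0,5), (2,1,0), (2,1,1), (2,1,4), (2,1,5), (2,4,1), (2,4,4), … and 9 more.
Total: 21.

21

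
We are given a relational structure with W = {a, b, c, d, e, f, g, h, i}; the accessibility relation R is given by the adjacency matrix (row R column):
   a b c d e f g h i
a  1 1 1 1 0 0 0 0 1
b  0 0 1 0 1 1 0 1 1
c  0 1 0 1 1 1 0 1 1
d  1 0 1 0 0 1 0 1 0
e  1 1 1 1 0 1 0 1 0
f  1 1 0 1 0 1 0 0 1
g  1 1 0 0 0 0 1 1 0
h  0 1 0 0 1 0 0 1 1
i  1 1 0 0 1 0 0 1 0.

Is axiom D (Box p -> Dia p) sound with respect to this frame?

By correspondence theory, D is valid on a frame iff R is serial.
Serial: yes — every world has a successor (e.g. a R a).

Yes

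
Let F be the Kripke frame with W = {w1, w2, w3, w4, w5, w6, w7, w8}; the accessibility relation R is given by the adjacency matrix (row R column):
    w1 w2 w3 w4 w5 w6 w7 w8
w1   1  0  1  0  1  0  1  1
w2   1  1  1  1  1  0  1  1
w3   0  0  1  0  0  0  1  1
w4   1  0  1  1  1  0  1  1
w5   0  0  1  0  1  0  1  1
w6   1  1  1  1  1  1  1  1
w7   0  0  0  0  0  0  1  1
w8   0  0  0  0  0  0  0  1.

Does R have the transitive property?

Yes

Transitive: yes — every two-step R-path is closed by a direct edge.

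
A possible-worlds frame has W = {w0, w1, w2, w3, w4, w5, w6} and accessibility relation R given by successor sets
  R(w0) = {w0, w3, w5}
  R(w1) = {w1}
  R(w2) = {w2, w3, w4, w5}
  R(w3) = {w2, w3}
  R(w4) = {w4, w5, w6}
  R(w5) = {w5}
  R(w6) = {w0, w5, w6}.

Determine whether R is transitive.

No

Transitive: no — w0 R w3 and w3 R w2, but not w0 R w2.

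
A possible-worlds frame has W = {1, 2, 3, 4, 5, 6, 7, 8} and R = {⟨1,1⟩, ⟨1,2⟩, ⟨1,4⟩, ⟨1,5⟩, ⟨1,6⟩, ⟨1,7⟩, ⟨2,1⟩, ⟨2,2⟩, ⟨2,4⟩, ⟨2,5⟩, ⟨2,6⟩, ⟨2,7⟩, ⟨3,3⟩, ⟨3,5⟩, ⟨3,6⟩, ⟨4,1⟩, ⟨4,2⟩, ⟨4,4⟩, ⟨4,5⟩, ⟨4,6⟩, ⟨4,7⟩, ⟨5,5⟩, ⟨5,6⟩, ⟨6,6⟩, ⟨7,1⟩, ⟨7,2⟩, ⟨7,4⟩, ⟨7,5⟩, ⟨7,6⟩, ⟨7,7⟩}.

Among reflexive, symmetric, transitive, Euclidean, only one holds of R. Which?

transitive

Reflexive: no — 8 is not related to itself.
Symmetric: no — 1 R 5 but not 5 R 1.
Transitive: yes — every two-step R-path is closed by a direct edge.
Euclidean: no — 1 R 5 and 1 R 2, but not 5 R 2.
Only transitive holds.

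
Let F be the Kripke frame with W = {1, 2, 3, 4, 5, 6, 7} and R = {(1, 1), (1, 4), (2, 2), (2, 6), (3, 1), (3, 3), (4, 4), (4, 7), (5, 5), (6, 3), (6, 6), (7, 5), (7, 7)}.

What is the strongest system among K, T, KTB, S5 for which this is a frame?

Reflexive (axiom T): yes — every world is R-related to itself.
Symmetric (axiom B): no — 1 R 4 but not 4 R 1.
Euclidean (axiom 5): no — 1 R 4 and 1 R 1, but not 4 R 1.
So F validates K, T; KTB would additionally require R to be symmetric. The strongest is T.

T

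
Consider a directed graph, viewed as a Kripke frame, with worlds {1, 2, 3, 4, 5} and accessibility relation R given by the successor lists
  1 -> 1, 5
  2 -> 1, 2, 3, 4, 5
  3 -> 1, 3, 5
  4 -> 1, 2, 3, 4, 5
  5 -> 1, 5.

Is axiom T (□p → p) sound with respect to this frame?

The schema T characterises exactly the reflexive frames.
Reflexive: yes — every world is R-related to itself.

Yes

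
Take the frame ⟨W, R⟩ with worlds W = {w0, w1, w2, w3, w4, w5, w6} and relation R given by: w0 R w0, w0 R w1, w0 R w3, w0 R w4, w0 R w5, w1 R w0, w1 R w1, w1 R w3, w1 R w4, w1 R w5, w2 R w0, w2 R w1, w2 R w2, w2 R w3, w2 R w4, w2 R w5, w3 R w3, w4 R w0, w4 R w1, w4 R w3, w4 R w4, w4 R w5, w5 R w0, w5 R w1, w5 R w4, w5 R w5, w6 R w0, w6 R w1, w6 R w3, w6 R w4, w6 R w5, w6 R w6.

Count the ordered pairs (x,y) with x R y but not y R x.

13

Enumerating: (w0,w3), (w1,w3), (w2,w0), (w2,w1), (w2,w3), (w2,w4), (w2,w5), (w4,w3), (w6,w0), (w6,w1), (w6,w3), (w6,w4), (w6,w5).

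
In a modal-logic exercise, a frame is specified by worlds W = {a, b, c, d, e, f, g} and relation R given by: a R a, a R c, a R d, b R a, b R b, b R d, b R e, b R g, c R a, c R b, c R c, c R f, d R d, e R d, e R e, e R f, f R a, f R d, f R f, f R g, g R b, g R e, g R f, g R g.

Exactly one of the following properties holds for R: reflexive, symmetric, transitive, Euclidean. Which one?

reflexive

Reflexive: yes — every world is R-related to itself.
Symmetric: no — a R d but not d R a.
Transitive: no — a R c and c R b, but not a R b.
Euclidean: no — a R c and a R d, but not c R d.
Only reflexive holds.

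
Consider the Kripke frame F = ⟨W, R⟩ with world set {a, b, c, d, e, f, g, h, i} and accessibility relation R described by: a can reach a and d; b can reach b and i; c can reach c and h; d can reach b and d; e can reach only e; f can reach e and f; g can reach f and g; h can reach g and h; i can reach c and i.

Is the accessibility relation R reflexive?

Yes

Reflexive: yes — every world is R-related to itself.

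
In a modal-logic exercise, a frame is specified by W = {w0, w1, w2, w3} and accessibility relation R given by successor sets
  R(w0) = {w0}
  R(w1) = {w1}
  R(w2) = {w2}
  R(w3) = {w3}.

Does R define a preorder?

Reflexive: yes — every world is R-related to itself.
Transitive: yes — every two-step R-path is closed by a direct edge.
So R is a preorder.

Yes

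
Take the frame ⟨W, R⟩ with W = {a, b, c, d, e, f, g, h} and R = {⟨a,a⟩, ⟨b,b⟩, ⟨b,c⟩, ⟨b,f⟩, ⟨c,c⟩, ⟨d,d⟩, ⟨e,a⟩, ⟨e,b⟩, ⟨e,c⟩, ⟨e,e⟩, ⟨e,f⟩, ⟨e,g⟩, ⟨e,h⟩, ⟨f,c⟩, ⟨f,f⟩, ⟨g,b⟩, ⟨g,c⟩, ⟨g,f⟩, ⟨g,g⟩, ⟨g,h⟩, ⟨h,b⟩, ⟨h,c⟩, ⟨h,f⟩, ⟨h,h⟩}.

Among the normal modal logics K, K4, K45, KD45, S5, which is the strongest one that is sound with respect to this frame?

Transitive (axiom 4): yes — every two-step R-path is closed by a direct edge.
Euclidean (axiom 5): no — b R c and b R f, but not c R f.
Serial (axiom D): yes — every world has a successor (e.g. a R a).
Reflexive (axiom T): yes — every world is R-related to itself.
So F validates K, K4; K45 would additionally require R to be Euclidean. The strongest is K4.

K4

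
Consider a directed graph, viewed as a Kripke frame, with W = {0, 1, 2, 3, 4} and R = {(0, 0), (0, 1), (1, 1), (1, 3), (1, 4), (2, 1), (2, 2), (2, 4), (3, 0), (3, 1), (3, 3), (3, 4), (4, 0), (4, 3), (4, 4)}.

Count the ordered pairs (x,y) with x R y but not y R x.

Enumerating: (0,1), (1,4), (2,1), (2,4), (3,0), (4,0).

6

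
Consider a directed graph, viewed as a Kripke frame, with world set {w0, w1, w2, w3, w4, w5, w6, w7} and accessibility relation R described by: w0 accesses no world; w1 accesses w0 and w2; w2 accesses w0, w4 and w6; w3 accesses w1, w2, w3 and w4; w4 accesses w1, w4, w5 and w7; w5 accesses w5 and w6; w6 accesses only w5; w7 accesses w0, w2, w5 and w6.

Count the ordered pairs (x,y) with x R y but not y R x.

Enumerating: (w1,w0), (w1,w2), (w2,w0), (w2,w4), (w2,w6), (w3,w1), (w3,w2), (w3,w4), (w4,w1), (w4,w5), (w4,w7), (w7,w0), (w7,w2), (w7,w5), (w7,w6).

15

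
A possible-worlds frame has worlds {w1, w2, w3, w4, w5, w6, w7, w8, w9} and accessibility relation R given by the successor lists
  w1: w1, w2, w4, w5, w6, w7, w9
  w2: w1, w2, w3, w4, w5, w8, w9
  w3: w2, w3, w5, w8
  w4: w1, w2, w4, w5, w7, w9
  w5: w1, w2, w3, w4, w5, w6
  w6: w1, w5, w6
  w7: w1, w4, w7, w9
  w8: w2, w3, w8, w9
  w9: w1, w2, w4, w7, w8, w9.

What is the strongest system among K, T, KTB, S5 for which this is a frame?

KTB

Reflexive (axiom T): yes — every world is R-related to itself.
Symmetric (axiom B): yes — every pair in R has its reverse in R.
Euclidean (axiom 5): no — w1 R w2 and w1 R w6, but not w2 R w6.
So F validates K, T, KTB; S5 would additionally require R to be Euclidean. The strongest is KTB.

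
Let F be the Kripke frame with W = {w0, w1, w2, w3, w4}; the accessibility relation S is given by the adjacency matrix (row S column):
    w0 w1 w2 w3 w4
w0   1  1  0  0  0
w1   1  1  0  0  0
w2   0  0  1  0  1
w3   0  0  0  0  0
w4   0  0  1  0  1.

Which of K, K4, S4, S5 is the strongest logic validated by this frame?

K4

Transitive (axiom 4): yes — every two-step S-path is closed by a direct edge.
Reflexive (axiom T): no — w3 is not related to itself.
Euclidean (axiom 5): yes — any two successors of a common world are S-related.
So F validates K, K4; S4 would additionally require S to be reflexive. The strongest is K4.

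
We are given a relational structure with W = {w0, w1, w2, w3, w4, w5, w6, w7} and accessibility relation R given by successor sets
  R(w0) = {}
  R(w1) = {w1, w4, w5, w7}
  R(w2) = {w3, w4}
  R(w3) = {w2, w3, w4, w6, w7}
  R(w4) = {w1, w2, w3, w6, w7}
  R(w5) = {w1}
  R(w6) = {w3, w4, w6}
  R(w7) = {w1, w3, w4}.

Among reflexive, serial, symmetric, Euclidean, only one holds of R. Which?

symmetric

Reflexive: no — w0 is not related to itself.
Serial: no — w0 has no R-successor.
Symmetric: yes — every pair in R has its reverse in R.
Euclidean: no — w1 R w4 and w1 R w5, but not w4 R w5.
Only symmetric holds.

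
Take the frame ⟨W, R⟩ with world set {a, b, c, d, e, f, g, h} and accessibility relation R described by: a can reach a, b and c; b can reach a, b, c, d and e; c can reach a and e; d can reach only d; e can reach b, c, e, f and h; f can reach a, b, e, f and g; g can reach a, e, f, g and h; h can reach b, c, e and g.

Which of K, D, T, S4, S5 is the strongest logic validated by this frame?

Serial (axiom D): yes — every world has a successor (e.g. a R a).
Reflexive (axiom T): no — c is not related to itself.
Transitive (axiom 4): no — a R b and b R d, but not a R d.
Euclidean (axiom 5): no — a R c and a R b, but not c R b.
So F validates K, D; T would additionally require R to be reflexive. The strongest is D.

D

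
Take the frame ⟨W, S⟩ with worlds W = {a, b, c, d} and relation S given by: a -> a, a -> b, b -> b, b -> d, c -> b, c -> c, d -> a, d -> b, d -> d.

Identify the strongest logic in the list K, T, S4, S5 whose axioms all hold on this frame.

T

Reflexive (axiom T): yes — every world is S-related to itself.
Transitive (axiom 4): no — a S b and b S d, but not a S d.
Euclidean (axiom 5): no — d S b and d S a, but not b S a.
So F validates K, T; S4 would additionally require S to be transitive. The strongest is T.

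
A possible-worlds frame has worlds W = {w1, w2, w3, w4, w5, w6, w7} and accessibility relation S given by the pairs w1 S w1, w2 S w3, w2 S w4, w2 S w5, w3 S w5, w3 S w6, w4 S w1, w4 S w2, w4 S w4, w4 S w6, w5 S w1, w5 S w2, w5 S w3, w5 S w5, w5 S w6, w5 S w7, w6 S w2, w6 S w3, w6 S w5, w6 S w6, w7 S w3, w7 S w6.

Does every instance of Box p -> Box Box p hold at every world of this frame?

By correspondence theory, 4 is valid on a frame iff S is transitive.
Transitive: no — w2 S w3 and w3 S w6, but not w2 S w6.

No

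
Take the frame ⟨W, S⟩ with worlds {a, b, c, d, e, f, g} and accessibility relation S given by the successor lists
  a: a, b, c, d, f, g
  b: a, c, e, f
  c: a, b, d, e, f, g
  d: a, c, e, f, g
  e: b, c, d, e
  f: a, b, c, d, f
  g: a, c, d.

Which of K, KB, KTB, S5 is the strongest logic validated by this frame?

Symmetric (axiom B): yes — every pair in S has its reverse in S.
Reflexive (axiom T): no — b is not related to itself.
Euclidean (axiom 5): no — a S b and a S d, but not b S d.
So F validates K, KB; KTB would additionally require S to be reflexive. The strongest is KB.

KB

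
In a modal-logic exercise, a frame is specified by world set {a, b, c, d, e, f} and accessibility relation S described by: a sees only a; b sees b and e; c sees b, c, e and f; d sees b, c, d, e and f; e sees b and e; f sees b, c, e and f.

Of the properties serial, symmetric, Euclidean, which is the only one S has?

Serial: yes — every world has a successor (e.g. a S a).
Symmetric: no — c S b but not b S c.
Euclidean: no — c S b and c S f, but not b S f.
Only serial holds.

serial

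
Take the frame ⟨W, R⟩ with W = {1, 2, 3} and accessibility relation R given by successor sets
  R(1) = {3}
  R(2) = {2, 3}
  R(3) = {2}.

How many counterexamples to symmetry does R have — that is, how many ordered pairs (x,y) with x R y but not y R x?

Enumerating: (1,3).

1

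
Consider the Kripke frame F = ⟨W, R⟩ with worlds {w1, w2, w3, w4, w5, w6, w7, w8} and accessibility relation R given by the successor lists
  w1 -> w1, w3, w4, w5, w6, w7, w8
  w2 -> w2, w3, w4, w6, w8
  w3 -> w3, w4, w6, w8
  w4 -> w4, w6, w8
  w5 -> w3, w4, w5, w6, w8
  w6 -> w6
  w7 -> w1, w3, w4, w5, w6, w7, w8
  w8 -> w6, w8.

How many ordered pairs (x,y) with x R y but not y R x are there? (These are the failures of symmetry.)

24

Enumerating: (w1,w3), (w1,w4), (w1,w5), (w1,w6), (w1,w8), (w2,w3), (w2,w4), (w2,w6), (w2,w8), (w3,w4), (w3,w6), (w3,w8), … and 12 more.
Total: 24.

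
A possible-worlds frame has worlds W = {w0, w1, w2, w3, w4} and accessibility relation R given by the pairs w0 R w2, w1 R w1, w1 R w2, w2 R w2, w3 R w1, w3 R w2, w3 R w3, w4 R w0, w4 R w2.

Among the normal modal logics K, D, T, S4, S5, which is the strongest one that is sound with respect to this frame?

Serial (axiom D): yes — every world has a successor (e.g. w0 R w2).
Reflexive (axiom T): no — w0 is not related to itself.
Transitive (axiom 4): yes — every two-step R-path is closed by a direct edge.
Euclidean (axiom 5): no — w3 R w2 and w3 R w1, but not w2 R w1.
So F validates K, D; T would additionally require R to be reflexive. The strongest is D.

D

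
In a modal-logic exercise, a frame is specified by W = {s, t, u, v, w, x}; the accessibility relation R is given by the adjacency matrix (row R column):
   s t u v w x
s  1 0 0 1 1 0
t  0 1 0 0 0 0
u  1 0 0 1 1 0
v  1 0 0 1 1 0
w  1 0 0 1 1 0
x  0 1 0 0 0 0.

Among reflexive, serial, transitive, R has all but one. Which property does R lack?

Reflexive: no — u is not related to itself.
Serial: yes — every world has a successor (e.g. s R s).
Transitive: yes — every two-step R-path is closed by a direct edge.
Only reflexive fails.

reflexive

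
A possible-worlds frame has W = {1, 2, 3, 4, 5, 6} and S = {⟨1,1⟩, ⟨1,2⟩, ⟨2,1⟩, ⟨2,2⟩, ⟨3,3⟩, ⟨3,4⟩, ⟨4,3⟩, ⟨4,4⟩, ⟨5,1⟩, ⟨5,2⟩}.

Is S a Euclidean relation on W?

Yes

Euclidean: yes — any two successors of a common world are S-related.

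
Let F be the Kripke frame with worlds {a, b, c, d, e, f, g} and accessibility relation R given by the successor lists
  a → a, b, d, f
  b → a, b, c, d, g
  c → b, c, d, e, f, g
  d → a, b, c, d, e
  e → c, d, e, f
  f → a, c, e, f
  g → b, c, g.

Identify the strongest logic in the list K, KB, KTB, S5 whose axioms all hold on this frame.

KTB

Symmetric (axiom B): yes — every pair in R has its reverse in R.
Reflexive (axiom T): yes — every world is R-related to itself.
Euclidean (axiom 5): no — a R b and a R f, but not b R f.
So F validates K, KB, KTB; S5 would additionally require R to be Euclidean. The strongest is KTB.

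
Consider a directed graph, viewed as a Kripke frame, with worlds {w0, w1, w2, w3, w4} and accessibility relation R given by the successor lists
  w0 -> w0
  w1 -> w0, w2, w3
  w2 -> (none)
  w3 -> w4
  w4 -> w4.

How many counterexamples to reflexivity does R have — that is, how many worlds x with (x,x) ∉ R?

3

Enumerating: w1, w2, w3.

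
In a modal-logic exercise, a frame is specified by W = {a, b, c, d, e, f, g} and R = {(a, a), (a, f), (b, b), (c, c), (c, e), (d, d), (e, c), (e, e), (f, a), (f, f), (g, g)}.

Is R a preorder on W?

Yes

Reflexive: yes — every world is R-related to itself.
Transitive: yes — every two-step R-path is closed by a direct edge.
So R is a preorder.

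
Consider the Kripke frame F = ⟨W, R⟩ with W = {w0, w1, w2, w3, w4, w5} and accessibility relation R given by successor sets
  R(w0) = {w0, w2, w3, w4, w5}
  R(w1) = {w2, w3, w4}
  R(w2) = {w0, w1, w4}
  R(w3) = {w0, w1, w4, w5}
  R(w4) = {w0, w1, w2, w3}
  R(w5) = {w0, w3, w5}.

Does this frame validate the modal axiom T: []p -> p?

Axiom T corresponds to the accessibility relation being reflexive.
Reflexive: no — w1 is not related to itself.

No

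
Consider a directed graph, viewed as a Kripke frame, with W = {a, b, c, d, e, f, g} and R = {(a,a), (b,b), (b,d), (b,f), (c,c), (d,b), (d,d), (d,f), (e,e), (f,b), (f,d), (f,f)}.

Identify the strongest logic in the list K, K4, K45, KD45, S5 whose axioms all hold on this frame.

K45

Transitive (axiom 4): yes — every two-step R-path is closed by a direct edge.
Euclidean (axiom 5): yes — any two successors of a common world are R-related.
Serial (axiom D): no — g has no R-successor.
Reflexive (axiom T): no — g is not related to itself.
So F validates K, K4, K45; KD45 would additionally require R to be serial. The strongest is K45.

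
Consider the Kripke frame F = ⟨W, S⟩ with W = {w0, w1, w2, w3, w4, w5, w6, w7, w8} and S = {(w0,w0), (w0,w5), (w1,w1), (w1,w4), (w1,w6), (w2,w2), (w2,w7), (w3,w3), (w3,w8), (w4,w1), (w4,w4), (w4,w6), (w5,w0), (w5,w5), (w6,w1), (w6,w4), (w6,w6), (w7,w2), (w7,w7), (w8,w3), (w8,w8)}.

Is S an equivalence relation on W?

Reflexive: yes — every world is S-related to itself.
Symmetric: yes — every pair in S has its reverse in S.
Transitive: yes — every two-step S-path is closed by a direct edge.
So S is an equivalence relation.

Yes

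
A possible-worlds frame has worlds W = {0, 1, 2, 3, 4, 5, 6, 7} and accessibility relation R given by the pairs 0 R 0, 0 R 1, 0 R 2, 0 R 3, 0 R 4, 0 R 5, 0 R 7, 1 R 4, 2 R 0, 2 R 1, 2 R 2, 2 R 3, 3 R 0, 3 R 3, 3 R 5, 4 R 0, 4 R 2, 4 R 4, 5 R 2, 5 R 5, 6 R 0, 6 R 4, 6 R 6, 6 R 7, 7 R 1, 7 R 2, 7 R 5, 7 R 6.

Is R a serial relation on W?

Yes

Serial: yes — every world has a successor (e.g. 0 R 0).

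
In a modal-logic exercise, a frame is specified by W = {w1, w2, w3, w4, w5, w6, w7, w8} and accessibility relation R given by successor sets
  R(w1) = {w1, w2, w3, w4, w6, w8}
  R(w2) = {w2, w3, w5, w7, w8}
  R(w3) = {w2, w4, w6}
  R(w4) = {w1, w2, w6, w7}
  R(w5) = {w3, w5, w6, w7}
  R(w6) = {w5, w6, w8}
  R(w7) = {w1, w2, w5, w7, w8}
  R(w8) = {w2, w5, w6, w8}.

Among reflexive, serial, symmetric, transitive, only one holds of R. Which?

Reflexive: no — w3 is not related to itself.
Serial: yes — every world has a successor (e.g. w1 R w1).
Symmetric: no — w1 R w2 but not w2 R w1.
Transitive: no — w1 R w2 and w2 R w5, but not w1 R w5.
Only serial holds.

serial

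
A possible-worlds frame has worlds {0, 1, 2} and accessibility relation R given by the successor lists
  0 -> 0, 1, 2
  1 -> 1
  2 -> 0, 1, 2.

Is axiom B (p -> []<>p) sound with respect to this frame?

The schema B characterises exactly the symmetric frames.
Symmetric: no — 0 R 1 but not 1 R 0.

No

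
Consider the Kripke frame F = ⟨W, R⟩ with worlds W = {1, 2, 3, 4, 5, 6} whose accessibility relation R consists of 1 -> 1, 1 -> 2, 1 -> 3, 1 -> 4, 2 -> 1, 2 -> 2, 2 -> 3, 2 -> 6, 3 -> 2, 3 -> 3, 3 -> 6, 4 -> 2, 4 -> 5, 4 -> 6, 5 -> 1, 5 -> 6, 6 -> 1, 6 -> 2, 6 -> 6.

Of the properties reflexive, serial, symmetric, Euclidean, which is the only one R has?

Reflexive: no — 4 is not related to itself.
Serial: yes — every world has a successor (e.g. 1 R 1).
Symmetric: no — 1 R 3 but not 3 R 1.
Euclidean: no — 1 R 2 and 1 R 4, but not 2 R 4.
Only serial holds.

serial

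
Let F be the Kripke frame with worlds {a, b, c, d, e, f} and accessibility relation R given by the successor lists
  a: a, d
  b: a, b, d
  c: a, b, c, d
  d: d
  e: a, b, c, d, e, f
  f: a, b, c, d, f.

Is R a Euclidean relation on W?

Euclidean: no — b R d and b R a, but not d R a.

No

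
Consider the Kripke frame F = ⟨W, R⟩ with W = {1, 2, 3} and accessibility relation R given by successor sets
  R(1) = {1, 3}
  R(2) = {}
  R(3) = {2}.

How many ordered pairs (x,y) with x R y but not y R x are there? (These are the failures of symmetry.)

Enumerating: (1,3), (3,2).

2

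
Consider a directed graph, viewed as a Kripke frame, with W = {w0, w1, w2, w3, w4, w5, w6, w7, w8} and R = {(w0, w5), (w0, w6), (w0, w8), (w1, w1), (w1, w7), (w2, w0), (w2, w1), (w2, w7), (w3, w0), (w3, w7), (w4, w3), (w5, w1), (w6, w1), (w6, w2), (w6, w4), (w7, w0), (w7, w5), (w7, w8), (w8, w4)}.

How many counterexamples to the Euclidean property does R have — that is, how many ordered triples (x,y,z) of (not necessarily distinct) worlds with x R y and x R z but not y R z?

36

Enumerating: (w0,w5,w5), (w0,w5,w6), (w0,w5,w8), (w0,w6,w5), (w0,w6,w6), (w0,w6,w8), (w0,w8,w5), (w0,w8,w6), (w0,w8,w8), (w1,w7,w1), (w1,w7,w7), (w2,w0,w0), … and 24 more.
Total: 36.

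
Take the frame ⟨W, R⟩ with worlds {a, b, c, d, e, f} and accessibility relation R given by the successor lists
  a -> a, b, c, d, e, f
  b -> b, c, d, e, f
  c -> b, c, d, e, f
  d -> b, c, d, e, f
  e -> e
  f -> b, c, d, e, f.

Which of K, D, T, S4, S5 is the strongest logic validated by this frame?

Serial (axiom D): yes — every world has a successor (e.g. a R a).
Reflexive (axiom T): yes — every world is R-related to itself.
Transitive (axiom 4): yes — every two-step R-path is closed by a direct edge.
Euclidean (axiom 5): no — a R e and a R b, but not e R b.
So F validates K, D, T, S4; S5 would additionally require R to be Euclidean. The strongest is S4.

S4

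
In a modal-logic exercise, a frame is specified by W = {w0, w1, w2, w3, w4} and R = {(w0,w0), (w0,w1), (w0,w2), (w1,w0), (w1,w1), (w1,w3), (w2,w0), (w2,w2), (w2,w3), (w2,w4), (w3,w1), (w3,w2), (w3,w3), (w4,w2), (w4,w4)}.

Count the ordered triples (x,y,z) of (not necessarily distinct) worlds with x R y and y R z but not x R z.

12

Enumerating: (w0,w1,w3), (w0,w2,w3), (w0,w2,w4), (w1,w0,w2), (w1,w3,w2), (w2,w0,w1), (w2,w3,w1), (w3,w1,w0), (w3,w2,w0), (w3,w2,w4), (w4,w2,w0), (w4,w2,w3).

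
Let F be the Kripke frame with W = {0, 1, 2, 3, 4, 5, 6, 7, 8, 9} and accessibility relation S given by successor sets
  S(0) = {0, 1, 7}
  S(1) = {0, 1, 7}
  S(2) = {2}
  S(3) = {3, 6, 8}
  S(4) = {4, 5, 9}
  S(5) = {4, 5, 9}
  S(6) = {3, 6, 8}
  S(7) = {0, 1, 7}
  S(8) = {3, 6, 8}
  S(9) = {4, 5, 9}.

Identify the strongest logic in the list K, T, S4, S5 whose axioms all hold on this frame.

Reflexive (axiom T): yes — every world is S-related to itself.
Transitive (axiom 4): yes — every two-step S-path is closed by a direct edge.
Euclidean (axiom 5): yes — any two successors of a common world are S-related.
So F validates K, T, S4, S5. The strongest is S5.

S5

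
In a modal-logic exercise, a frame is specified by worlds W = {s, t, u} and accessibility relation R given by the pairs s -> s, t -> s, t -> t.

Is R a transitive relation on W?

Transitive: yes — every two-step R-path is closed by a direct edge.

Yes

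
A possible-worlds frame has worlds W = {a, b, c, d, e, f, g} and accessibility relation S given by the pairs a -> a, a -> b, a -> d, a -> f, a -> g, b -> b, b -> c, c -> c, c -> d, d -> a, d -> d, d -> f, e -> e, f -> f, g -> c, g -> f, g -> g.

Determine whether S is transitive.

No

Transitive: no — a S b and b S c, but not a S c.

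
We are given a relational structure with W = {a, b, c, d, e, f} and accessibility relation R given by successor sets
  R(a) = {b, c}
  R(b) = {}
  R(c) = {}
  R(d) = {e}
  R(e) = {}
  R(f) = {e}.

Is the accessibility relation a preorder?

Reflexive: no — a is not related to itself.
Transitive: yes — every two-step R-path is closed by a direct edge.
So R is not a preorder.

No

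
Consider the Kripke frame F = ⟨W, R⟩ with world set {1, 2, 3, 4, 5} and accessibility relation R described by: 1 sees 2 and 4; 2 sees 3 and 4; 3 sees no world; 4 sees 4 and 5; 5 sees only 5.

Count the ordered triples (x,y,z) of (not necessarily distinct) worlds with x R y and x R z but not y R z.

6

Enumerating: (1,2,2), (1,4,2), (2,3,3), (2,3,4), (2,4,3), (4,5,4).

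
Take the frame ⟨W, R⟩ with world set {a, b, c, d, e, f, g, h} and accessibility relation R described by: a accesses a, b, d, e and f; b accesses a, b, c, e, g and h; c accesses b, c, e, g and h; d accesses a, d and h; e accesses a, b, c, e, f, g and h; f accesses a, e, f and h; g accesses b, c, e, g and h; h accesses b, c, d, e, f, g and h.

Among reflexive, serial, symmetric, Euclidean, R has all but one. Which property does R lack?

Euclidean

Reflexive: yes — every world is R-related to itself.
Serial: yes — every world has a successor (e.g. a R a).
Symmetric: yes — every pair in R has its reverse in R.
Euclidean: no — a R b and a R d, but not b R d.
Only Euclidean fails.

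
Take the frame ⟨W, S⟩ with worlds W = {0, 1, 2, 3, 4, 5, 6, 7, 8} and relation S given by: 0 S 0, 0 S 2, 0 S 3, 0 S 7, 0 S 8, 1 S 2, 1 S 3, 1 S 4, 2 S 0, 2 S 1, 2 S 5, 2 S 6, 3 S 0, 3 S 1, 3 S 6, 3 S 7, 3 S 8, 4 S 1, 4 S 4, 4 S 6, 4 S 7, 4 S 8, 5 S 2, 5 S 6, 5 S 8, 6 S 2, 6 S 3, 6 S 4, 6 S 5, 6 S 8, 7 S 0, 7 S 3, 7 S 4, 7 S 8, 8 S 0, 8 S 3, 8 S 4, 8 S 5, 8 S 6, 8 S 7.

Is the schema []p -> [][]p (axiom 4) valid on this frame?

The schema 4 characterises exactly the transitive frames.
Transitive: no — 0 S 2 and 2 S 1, but not 0 S 1.

No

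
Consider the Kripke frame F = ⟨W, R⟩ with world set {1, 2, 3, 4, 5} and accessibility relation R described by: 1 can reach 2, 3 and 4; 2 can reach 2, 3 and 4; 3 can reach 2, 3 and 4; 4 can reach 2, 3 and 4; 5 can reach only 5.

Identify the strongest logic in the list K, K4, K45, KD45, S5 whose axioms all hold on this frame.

Transitive (axiom 4): yes — every two-step R-path is closed by a direct edge.
Euclidean (axiom 5): yes — any two successors of a common world are R-related.
Serial (axiom D): yes — every world has a successor (e.g. 1 R 2).
Reflexive (axiom T): no — 1 is not related to itself.
So F validates K, K4, K45, KD45; S5 would additionally require R to be reflexive. The strongest is KD45.

KD45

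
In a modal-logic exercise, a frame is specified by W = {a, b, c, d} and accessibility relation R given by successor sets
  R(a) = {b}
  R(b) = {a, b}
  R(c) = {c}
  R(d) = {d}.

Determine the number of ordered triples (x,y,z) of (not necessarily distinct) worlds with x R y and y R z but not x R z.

1

Enumerating: (a,b,a).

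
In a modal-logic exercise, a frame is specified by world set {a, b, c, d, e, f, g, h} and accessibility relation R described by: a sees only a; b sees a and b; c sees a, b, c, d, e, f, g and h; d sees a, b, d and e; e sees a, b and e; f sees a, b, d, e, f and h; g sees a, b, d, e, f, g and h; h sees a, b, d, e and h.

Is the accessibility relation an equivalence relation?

No

Reflexive: yes — every world is R-related to itself.
Symmetric: no — b R a but not a R b.
Transitive: yes — every two-step R-path is closed by a direct edge.
So R is not an equivalence relation.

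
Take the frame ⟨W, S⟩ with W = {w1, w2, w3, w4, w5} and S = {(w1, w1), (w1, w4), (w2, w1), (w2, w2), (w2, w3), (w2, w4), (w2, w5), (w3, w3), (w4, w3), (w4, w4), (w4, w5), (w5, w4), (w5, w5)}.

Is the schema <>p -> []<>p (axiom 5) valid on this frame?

No

The schema 5 characterises exactly the Euclidean frames.
Euclidean: no — w2 S w1 and w2 S w3, but not w1 S w3.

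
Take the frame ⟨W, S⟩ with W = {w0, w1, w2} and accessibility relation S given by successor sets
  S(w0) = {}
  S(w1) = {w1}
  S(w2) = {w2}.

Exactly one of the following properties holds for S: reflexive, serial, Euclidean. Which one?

Reflexive: no — w0 is not related to itself.
Serial: no — w0 has no S-successor.
Euclidean: yes — any two successors of a common world are S-related.
Only Euclidean holds.

Euclidean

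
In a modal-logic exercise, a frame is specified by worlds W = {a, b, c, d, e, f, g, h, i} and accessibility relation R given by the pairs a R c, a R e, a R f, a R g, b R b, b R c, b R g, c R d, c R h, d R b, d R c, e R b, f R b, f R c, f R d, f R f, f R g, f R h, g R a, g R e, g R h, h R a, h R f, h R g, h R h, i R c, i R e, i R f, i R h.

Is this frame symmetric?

No

Symmetric: no — a R c but not c R a.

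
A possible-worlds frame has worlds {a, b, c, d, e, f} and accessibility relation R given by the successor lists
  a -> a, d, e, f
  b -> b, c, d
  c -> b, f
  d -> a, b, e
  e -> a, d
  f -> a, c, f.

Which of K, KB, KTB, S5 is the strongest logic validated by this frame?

Symmetric (axiom B): yes — every pair in R has its reverse in R.
Reflexive (axiom T): no — c is not related to itself.
Euclidean (axiom 5): no — a R d and a R f, but not d R f.
So F validates K, KB; KTB would additionally require R to be reflexive. The strongest is KB.

KB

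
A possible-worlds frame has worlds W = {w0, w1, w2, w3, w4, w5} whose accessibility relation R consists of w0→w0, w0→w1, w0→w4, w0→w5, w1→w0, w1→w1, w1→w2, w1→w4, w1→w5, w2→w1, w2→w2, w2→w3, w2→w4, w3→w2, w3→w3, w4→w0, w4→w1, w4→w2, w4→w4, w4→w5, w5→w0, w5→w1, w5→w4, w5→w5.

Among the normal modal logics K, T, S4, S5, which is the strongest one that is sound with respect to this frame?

T

Reflexive (axiom T): yes — every world is R-related to itself.
Transitive (axiom 4): no — w0 R w1 and w1 R w2, but not w0 R w2.
Euclidean (axiom 5): no — w1 R w0 and w1 R w2, but not w0 R w2.
So F validates K, T; S4 would additionally require R to be transitive. The strongest is T.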